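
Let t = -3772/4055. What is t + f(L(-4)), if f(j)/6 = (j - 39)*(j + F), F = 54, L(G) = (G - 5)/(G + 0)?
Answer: -402387551/32440 ≈ -12404.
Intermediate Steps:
L(G) = (-5 + G)/G
t = -3772/4055 (t = -3772*1/4055 = -3772/4055 ≈ -0.93021)
f(j) = 6*(-39 + j)*(54 + j) (f(j) = 6*((j - 39)*(j + 54)) = 6*((-39 + j)*(54 + j)) = 6*(-39 + j)*(54 + j))
t + f(L(-4)) = -3772/4055 + (-12636 + 6*((-5 - 4)/(-4))**2 + 90*((-5 - 4)/(-4))) = -3772/4055 + (-12636 + 6*(-1/4*(-9))**2 + 90*(-1/4*(-9))) = -3772/4055 + (-12636 + 6*(9/4)**2 + 90*(9/4)) = -3772/4055 + (-12636 + 6*(81/16) + 405/2) = -3772/4055 + (-12636 + 243/8 + 405/2) = -3772/4055 - 99225/8 = -402387551/32440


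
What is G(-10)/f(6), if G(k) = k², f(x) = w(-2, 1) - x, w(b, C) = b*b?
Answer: -50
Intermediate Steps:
w(b, C) = b²
f(x) = 4 - x (f(x) = (-2)² - x = 4 - x)
G(-10)/f(6) = (-10)²/(4 - 1*6) = 100/(4 - 6) = 100/(-2) = 100*(-½) = -50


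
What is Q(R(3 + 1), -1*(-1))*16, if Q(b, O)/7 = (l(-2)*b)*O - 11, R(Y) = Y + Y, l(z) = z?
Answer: -3024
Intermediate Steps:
R(Y) = 2*Y
Q(b, O) = -77 - 14*O*b (Q(b, O) = 7*((-2*b)*O - 11) = 7*(-2*O*b - 11) = 7*(-11 - 2*O*b) = -77 - 14*O*b)
Q(R(3 + 1), -1*(-1))*16 = (-77 - 14*(-1*(-1))*2*(3 + 1))*16 = (-77 - 14*1*2*4)*16 = (-77 - 14*1*8)*16 = (-77 - 112)*16 = -189*16 = -3024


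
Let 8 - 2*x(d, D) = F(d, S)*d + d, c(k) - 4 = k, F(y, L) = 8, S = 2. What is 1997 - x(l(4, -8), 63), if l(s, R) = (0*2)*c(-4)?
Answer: 1993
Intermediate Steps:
c(k) = 4 + k
l(s, R) = 0 (l(s, R) = (0*2)*(4 - 4) = 0*0 = 0)
x(d, D) = 4 - 9*d/2 (x(d, D) = 4 - (8*d + d)/2 = 4 - 9*d/2)
1997 - x(l(4, -8), 63) = 1997 - (4 - 9/2*0) = 1997 - (4 + 0) = 1997 - 1*4 = 1997 - 4 = 1993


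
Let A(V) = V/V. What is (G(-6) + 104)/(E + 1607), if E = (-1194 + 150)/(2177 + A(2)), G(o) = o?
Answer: 11858/194389 ≈ 0.061001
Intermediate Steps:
A(V) = 1
E = -58/121 (E = (-1194 + 150)/(2177 + 1) = -1044/2178 = -1044*1/2178 = -58/121 ≈ -0.47934)
(G(-6) + 104)/(E + 1607) = (-6 + 104)/(-58/121 + 1607) = 98/(194389/121) = 98*(121/194389) = 11858/194389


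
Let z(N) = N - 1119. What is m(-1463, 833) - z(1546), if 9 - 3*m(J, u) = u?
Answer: -2105/3 ≈ -701.67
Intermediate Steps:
m(J, u) = 3 - u/3
z(N) = -1119 + N
m(-1463, 833) - z(1546) = (3 - ⅓*833) - (-1119 + 1546) = (3 - 833/3) - 1*427 = -824/3 - 427 = -2105/3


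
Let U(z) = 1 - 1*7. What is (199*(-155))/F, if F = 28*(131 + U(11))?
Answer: -6169/700 ≈ -8.8129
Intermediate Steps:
U(z) = -6 (U(z) = 1 - 7 = -6)
F = 3500 (F = 28*(131 - 6) = 28*125 = 3500)
(199*(-155))/F = (199*(-155))/3500 = -30845*1/3500 = -6169/700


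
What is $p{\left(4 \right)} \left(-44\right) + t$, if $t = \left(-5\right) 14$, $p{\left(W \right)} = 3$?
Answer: $-202$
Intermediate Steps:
$t = -70$
$p{\left(4 \right)} \left(-44\right) + t = 3 \left(-44\right) - 70 = -132 - 70 = -202$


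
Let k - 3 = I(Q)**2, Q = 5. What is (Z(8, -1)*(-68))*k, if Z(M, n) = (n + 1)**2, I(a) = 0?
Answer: 0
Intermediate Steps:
Z(M, n) = (1 + n)**2
k = 3 (k = 3 + 0**2 = 3 + 0 = 3)
(Z(8, -1)*(-68))*k = ((1 - 1)**2*(-68))*3 = (0**2*(-68))*3 = (0*(-68))*3 = 0*3 = 0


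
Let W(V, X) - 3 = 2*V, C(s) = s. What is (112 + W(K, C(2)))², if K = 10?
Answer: 18225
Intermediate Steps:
W(V, X) = 3 + 2*V
(112 + W(K, C(2)))² = (112 + (3 + 2*10))² = (112 + (3 + 20))² = (112 + 23)² = 135² = 18225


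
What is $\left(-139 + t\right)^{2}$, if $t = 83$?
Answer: $3136$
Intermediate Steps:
$\left(-139 + t\right)^{2} = \left(-139 + 83\right)^{2} = \left(-56\right)^{2} = 3136$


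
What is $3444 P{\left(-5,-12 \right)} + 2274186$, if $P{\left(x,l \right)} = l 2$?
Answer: $2191530$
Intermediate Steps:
$P{\left(x,l \right)} = 2 l$
$3444 P{\left(-5,-12 \right)} + 2274186 = 3444 \cdot 2 \left(-12\right) + 2274186 = 3444 \left(-24\right) + 2274186 = -82656 + 2274186 = 2191530$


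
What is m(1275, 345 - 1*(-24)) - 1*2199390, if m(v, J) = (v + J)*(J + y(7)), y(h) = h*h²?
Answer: -1028862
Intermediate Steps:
y(h) = h³
m(v, J) = (343 + J)*(J + v) (m(v, J) = (v + J)*(J + 7³) = (J + v)*(J + 343) = (J + v)*(343 + J) = (343 + J)*(J + v))
m(1275, 345 - 1*(-24)) - 1*2199390 = ((345 - 1*(-24))² + 343*(345 - 1*(-24)) + 343*1275 + (345 - 1*(-24))*1275) - 1*2199390 = ((345 + 24)² + 343*(345 + 24) + 437325 + (345 + 24)*1275) - 2199390 = (369² + 343*369 + 437325 + 369*1275) - 2199390 = (136161 + 126567 + 437325 + 470475) - 2199390 = 1170528 - 2199390 = -1028862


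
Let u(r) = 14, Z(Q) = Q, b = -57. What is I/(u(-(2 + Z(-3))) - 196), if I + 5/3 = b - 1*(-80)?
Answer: -32/273 ≈ -0.11722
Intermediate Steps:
I = 64/3 (I = -5/3 + (-57 - 1*(-80)) = -5/3 + (-57 + 80) = -5/3 + 23 = 64/3 ≈ 21.333)
I/(u(-(2 + Z(-3))) - 196) = (64/3)/(14 - 196) = (64/3)/(-182) = -1/182*64/3 = -32/273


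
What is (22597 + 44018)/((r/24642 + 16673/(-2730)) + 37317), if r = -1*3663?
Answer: 3364390575/1884379127 ≈ 1.7854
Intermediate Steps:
r = -3663
(22597 + 44018)/((r/24642 + 16673/(-2730)) + 37317) = (22597 + 44018)/((-3663/24642 + 16673/(-2730)) + 37317) = 66615/((-3663*1/24642 + 16673*(-1/2730)) + 37317) = 66615/((-11/74 - 16673/2730) + 37317) = 66615/(-315958/50505 + 37317) = 66615/(1884379127/50505) = 66615*(50505/1884379127) = 3364390575/1884379127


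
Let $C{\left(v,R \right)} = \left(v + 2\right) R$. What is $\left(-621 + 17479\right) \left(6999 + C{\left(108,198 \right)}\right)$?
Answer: $485156382$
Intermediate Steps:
$C{\left(v,R \right)} = R \left(2 + v\right)$ ($C{\left(v,R \right)} = \left(2 + v\right) R = R \left(2 + v\right)$)
$\left(-621 + 17479\right) \left(6999 + C{\left(108,198 \right)}\right) = \left(-621 + 17479\right) \left(6999 + 198 \left(2 + 108\right)\right) = 16858 \left(6999 + 198 \cdot 110\right) = 16858 \left(6999 + 21780\right) = 16858 \cdot 28779 = 485156382$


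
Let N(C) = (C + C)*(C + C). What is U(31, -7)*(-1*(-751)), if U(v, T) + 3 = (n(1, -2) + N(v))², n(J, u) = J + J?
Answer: 11108576463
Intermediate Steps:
n(J, u) = 2*J
N(C) = 4*C² (N(C) = (2*C)*(2*C) = 4*C²)
U(v, T) = -3 + (2 + 4*v²)² (U(v, T) = -3 + (2*1 + 4*v²)² = -3 + (2 + 4*v²)²)
U(31, -7)*(-1*(-751)) = (-3 + 4*(1 + 2*31²)²)*(-1*(-751)) = (-3 + 4*(1 + 2*961)²)*751 = (-3 + 4*(1 + 1922)²)*751 = (-3 + 4*1923²)*751 = (-3 + 4*3697929)*751 = (-3 + 14791716)*751 = 14791713*751 = 11108576463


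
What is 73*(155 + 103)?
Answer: 18834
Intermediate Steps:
73*(155 + 103) = 73*258 = 18834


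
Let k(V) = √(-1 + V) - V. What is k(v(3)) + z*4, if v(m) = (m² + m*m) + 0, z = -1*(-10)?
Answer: 22 + √17 ≈ 26.123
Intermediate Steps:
z = 10
v(m) = 2*m² (v(m) = (m² + m²) + 0 = 2*m² + 0 = 2*m²)
k(v(3)) + z*4 = (√(-1 + 2*3²) - 2*3²) + 10*4 = (√(-1 + 2*9) - 2*9) + 40 = (√(-1 + 18) - 1*18) + 40 = (√17 - 18) + 40 = (-18 + √17) + 40 = 22 + √17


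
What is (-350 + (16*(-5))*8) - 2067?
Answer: -3057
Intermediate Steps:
(-350 + (16*(-5))*8) - 2067 = (-350 - 80*8) - 2067 = (-350 - 640) - 2067 = -990 - 2067 = -3057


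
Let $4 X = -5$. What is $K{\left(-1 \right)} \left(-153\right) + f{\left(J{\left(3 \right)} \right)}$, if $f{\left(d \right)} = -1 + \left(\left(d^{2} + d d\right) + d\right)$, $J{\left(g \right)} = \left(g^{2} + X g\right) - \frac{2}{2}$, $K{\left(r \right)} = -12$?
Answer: $\frac{15003}{8} \approx 1875.4$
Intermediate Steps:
$X = - \frac{5}{4}$ ($X = \frac{1}{4} \left(-5\right) = - \frac{5}{4} \approx -1.25$)
$J{\left(g \right)} = -1 + g^{2} - \frac{5 g}{4}$ ($J{\left(g \right)} = \left(g^{2} - \frac{5 g}{4}\right) - \frac{2}{2} = \left(g^{2} - \frac{5 g}{4}\right) - 1 = -1 + g^{2} - \frac{5 g}{4}$)
$f{\left(d \right)} = -1 + d + 2 d^{2}$ ($f{\left(d \right)} = -1 + \left(\left(d^{2} + d^{2}\right) + d\right) = -1 + \left(2 d^{2} + d\right) = -1 + \left(d + 2 d^{2}\right) = -1 + d + 2 d^{2}$)
$K{\left(-1 \right)} \left(-153\right) + f{\left(J{\left(3 \right)} \right)} = \left(-12\right) \left(-153\right) - \left(- \frac{13}{4} - 2 \left(-1 + 3^{2} - \frac{15}{4}\right)^{2}\right) = 1836 - \left(- \frac{13}{4} - 2 \left(-1 + 9 - \frac{15}{4}\right)^{2}\right) = 1836 + \left(-1 + \frac{17}{4} + 2 \left(\frac{17}{4}\right)^{2}\right) = 1836 + \left(-1 + \frac{17}{4} + 2 \cdot \frac{289}{16}\right) = 1836 + \left(-1 + \frac{17}{4} + \frac{289}{8}\right) = 1836 + \frac{315}{8} = \frac{15003}{8}$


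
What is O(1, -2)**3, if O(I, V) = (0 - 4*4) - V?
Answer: -2744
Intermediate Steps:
O(I, V) = -16 - V (O(I, V) = (0 - 16) - V = -16 - V)
O(1, -2)**3 = (-16 - 1*(-2))**3 = (-16 + 2)**3 = (-14)**3 = -2744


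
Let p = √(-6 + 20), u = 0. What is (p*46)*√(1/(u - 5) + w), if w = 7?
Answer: 92*√595/5 ≈ 448.82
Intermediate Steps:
p = √14 ≈ 3.7417
(p*46)*√(1/(u - 5) + w) = (√14*46)*√(1/(0 - 5) + 7) = (46*√14)*√(1/(-5) + 7) = (46*√14)*√(-⅕ + 7) = (46*√14)*√(34/5) = (46*√14)*(√170/5) = 92*√595/5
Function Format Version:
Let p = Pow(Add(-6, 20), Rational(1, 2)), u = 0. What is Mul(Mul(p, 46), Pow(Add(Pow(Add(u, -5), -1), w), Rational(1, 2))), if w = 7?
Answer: Mul(Rational(92, 5), Pow(595, Rational(1, 2))) ≈ 448.82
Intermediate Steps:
p = Pow(14, Rational(1, 2)) ≈ 3.7417
Mul(Mul(p, 46), Pow(Add(Pow(Add(u, -5), -1), w), Rational(1, 2))) = Mul(Mul(Pow(14, Rational(1, 2)), 46), Pow(Add(Pow(Add(0, -5), -1), 7), Rational(1, 2))) = Mul(Mul(46, Pow(14, Rational(1, 2))), Pow(Add(Pow(-5, -1), 7), Rational(1, 2))) = Mul(Mul(46, Pow(14, Rational(1, 2))), Pow(Add(Rational(-1, 5), 7), Rational(1, 2))) = Mul(Mul(46, Pow(14, Rational(1, 2))), Pow(Rational(34, 5), Rational(1, 2))) = Mul(Mul(46, Pow(14, Rational(1, 2))), Mul(Rational(1, 5), Pow(170, Rational(1, 2)))) = Mul(Rational(92, 5), Pow(595, Rational(1, 2)))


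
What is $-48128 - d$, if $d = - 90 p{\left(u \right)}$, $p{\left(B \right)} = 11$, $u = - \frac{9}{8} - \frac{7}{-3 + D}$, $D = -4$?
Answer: $-47138$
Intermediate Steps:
$u = - \frac{1}{8}$ ($u = - \frac{9}{8} - \frac{7}{-3 - 4} = \left(-9\right) \frac{1}{8} - \frac{7}{-7} = - \frac{9}{8} - -1 = - \frac{9}{8} + 1 = - \frac{1}{8} \approx -0.125$)
$d = -990$ ($d = \left(-90\right) 11 = -990$)
$-48128 - d = -48128 - -990 = -48128 + 990 = -47138$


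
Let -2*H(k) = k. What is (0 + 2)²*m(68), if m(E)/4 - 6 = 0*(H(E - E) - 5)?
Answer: 96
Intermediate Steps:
H(k) = -k/2
m(E) = 24 (m(E) = 24 + 4*(0*(-(E - E)/2 - 5)) = 24 + 4*(0*(-½*0 - 5)) = 24 + 4*(0*(0 - 5)) = 24 + 4*(0*(-5)) = 24 + 4*0 = 24 + 0 = 24)
(0 + 2)²*m(68) = (0 + 2)²*24 = 2²*24 = 4*24 = 96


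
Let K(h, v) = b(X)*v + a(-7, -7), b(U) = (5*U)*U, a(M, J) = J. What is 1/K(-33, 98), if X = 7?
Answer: 1/24003 ≈ 4.1661e-5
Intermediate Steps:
b(U) = 5*U²
K(h, v) = -7 + 245*v (K(h, v) = (5*7²)*v - 7 = (5*49)*v - 7 = 245*v - 7 = -7 + 245*v)
1/K(-33, 98) = 1/(-7 + 245*98) = 1/(-7 + 24010) = 1/24003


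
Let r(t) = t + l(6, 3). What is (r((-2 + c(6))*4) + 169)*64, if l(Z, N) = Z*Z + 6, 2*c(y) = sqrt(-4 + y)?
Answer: 12992 + 128*sqrt(2) ≈ 13173.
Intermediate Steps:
c(y) = sqrt(-4 + y)/2
l(Z, N) = 6 + Z**2 (l(Z, N) = Z**2 + 6 = 6 + Z**2)
r(t) = 42 + t (r(t) = t + (6 + 6**2) = t + (6 + 36) = t + 42 = 42 + t)
(r((-2 + c(6))*4) + 169)*64 = ((42 + (-2 + sqrt(-4 + 6)/2)*4) + 169)*64 = ((42 + (-2 + sqrt(2)/2)*4) + 169)*64 = ((42 + (-8 + 2*sqrt(2))) + 169)*64 = ((34 + 2*sqrt(2)) + 169)*64 = (203 + 2*sqrt(2))*64 = 12992 + 128*sqrt(2)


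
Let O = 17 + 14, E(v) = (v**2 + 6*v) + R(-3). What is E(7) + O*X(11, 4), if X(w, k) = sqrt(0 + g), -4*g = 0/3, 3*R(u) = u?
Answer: 90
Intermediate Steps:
R(u) = u/3
E(v) = -1 + v**2 + 6*v (E(v) = (v**2 + 6*v) + (1/3)*(-3) = (v**2 + 6*v) - 1 = -1 + v**2 + 6*v)
g = 0 (g = -0/3 = -1/4*0 = 0)
O = 31
X(w, k) = 0 (X(w, k) = sqrt(0 + 0) = sqrt(0) = 0)
E(7) + O*X(11, 4) = (-1 + 7**2 + 6*7) + 31*0 = (-1 + 49 + 42) + 0 = 90 + 0 = 90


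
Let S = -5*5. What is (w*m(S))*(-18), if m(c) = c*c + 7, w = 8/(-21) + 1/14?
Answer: 24648/7 ≈ 3521.1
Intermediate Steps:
S = -25
w = -13/42 (w = 8*(-1/21) + 1*(1/14) = -8/21 + 1/14 = -13/42 ≈ -0.30952)
m(c) = 7 + c**2 (m(c) = c**2 + 7 = 7 + c**2)
(w*m(S))*(-18) = -13*(7 + (-25)**2)/42*(-18) = -13*(7 + 625)/42*(-18) = -13/42*632*(-18) = -4108/21*(-18) = 24648/7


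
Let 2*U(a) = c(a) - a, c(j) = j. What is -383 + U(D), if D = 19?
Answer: -383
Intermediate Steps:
U(a) = 0 (U(a) = (a - a)/2 = (½)*0 = 0)
-383 + U(D) = -383 + 0 = -383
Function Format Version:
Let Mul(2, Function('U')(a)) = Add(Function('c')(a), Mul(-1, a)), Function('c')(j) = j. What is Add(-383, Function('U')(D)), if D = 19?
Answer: -383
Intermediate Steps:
Function('U')(a) = 0 (Function('U')(a) = Mul(Rational(1, 2), Add(a, Mul(-1, a))) = Mul(Rational(1, 2), 0) = 0)
Add(-383, Function('U')(D)) = Add(-383, 0) = -383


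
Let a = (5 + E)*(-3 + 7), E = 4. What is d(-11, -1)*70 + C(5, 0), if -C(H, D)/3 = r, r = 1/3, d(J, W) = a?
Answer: 2519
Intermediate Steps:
a = 36 (a = (5 + 4)*(-3 + 7) = 9*4 = 36)
d(J, W) = 36
r = ⅓ ≈ 0.33333
C(H, D) = -1 (C(H, D) = -3*⅓ = -1)
d(-11, -1)*70 + C(5, 0) = 36*70 - 1 = 2520 - 1 = 2519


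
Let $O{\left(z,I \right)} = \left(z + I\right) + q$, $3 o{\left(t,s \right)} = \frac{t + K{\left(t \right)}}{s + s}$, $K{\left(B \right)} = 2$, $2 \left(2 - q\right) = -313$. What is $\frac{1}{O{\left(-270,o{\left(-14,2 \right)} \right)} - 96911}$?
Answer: $- \frac{2}{194047} \approx -1.0307 \cdot 10^{-5}$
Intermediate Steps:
$q = \frac{317}{2}$ ($q = 2 - - \frac{313}{2} = 2 + \frac{313}{2} = \frac{317}{2} \approx 158.5$)
$o{\left(t,s \right)} = \frac{2 + t}{6 s}$ ($o{\left(t,s \right)} = \frac{\left(t + 2\right) \frac{1}{s + s}}{3} = \frac{\left(2 + t\right) \frac{1}{2 s}}{3} = \frac{\frac{1}{2} \frac{1}{s} \left(2 + t\right)}{3} = \frac{2 + t}{6 s}$)
$O{\left(z,I \right)} = \frac{317}{2} + I + z$ ($O{\left(z,I \right)} = \left(z + I\right) + \frac{317}{2} = \left(I + z\right) + \frac{317}{2} = \frac{317}{2} + I + z$)
$\frac{1}{O{\left(-270,o{\left(-14,2 \right)} \right)} - 96911} = \frac{1}{\left(\frac{317}{2} + \frac{2 - 14}{6 \cdot 2} - 270\right) - 96911} = \frac{1}{\left(\frac{317}{2} + \frac{1}{6} \cdot \frac{1}{2} \left(-12\right) - 270\right) - 96911} = \frac{1}{\left(\frac{317}{2} - 1 - 270\right) - 96911} = \frac{1}{- \frac{225}{2} - 96911} = \frac{1}{- \frac{194047}{2}} = - \frac{2}{194047}$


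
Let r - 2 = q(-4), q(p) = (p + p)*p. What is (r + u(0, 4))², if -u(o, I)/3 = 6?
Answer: 256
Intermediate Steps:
q(p) = 2*p² (q(p) = (2*p)*p = 2*p²)
r = 34 (r = 2 + 2*(-4)² = 2 + 2*16 = 2 + 32 = 34)
u(o, I) = -18 (u(o, I) = -3*6 = -18)
(r + u(0, 4))² = (34 - 18)² = 16² = 256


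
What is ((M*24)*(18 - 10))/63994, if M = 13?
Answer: 1248/31997 ≈ 0.039004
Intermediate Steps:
((M*24)*(18 - 10))/63994 = ((13*24)*(18 - 10))/63994 = (312*8)*(1/63994) = 2496*(1/63994) = 1248/31997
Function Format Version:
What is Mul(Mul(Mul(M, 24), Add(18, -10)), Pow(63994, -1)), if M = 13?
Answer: Rational(1248, 31997) ≈ 0.039004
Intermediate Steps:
Mul(Mul(Mul(M, 24), Add(18, -10)), Pow(63994, -1)) = Mul(Mul(Mul(13, 24), Add(18, -10)), Pow(63994, -1)) = Mul(Mul(312, 8), Rational(1, 63994)) = Mul(2496, Rational(1, 63994)) = Rational(1248, 31997)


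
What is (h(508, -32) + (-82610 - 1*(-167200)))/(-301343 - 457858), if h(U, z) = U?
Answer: -28366/253067 ≈ -0.11209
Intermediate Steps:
(h(508, -32) + (-82610 - 1*(-167200)))/(-301343 - 457858) = (508 + (-82610 - 1*(-167200)))/(-301343 - 457858) = (508 + (-82610 + 167200))/(-759201) = (508 + 84590)*(-1/759201) = 85098*(-1/759201) = -28366/253067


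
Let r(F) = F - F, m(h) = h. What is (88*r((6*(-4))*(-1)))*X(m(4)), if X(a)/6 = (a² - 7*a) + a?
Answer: 0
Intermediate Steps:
r(F) = 0
X(a) = -36*a + 6*a² (X(a) = 6*((a² - 7*a) + a) = 6*(a² - 6*a) = -36*a + 6*a²)
(88*r((6*(-4))*(-1)))*X(m(4)) = (88*0)*(6*4*(-6 + 4)) = 0*(6*4*(-2)) = 0*(-48) = 0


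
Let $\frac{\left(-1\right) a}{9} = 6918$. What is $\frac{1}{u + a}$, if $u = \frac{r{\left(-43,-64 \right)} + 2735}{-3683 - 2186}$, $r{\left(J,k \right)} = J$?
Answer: $- \frac{5869}{365418370} \approx -1.6061 \cdot 10^{-5}$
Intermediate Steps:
$a = -62262$ ($a = \left(-9\right) 6918 = -62262$)
$u = - \frac{2692}{5869}$ ($u = \frac{-43 + 2735}{-3683 - 2186} = \frac{2692}{-5869} = 2692 \left(- \frac{1}{5869}\right) = - \frac{2692}{5869} \approx -0.45868$)
$\frac{1}{u + a} = \frac{1}{- \frac{2692}{5869} - 62262} = \frac{1}{- \frac{365418370}{5869}} = - \frac{5869}{365418370}$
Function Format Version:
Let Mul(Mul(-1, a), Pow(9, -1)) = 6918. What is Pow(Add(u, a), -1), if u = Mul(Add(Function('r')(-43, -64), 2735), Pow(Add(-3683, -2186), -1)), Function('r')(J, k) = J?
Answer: Rational(-5869, 365418370) ≈ -1.6061e-5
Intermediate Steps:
a = -62262 (a = Mul(-9, 6918) = -62262)
u = Rational(-2692, 5869) (u = Mul(Add(-43, 2735), Pow(Add(-3683, -2186), -1)) = Mul(2692, Pow(-5869, -1)) = Mul(2692, Rational(-1, 5869)) = Rational(-2692, 5869) ≈ -0.45868)
Pow(Add(u, a), -1) = Pow(Add(Rational(-2692, 5869), -62262), -1) = Pow(Rational(-365418370, 5869), -1) = Rational(-5869, 365418370)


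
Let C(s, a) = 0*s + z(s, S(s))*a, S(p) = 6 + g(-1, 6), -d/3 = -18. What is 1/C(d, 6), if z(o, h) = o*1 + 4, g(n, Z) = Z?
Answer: 1/348 ≈ 0.0028736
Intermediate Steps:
d = 54 (d = -3*(-18) = 54)
S(p) = 12 (S(p) = 6 + 6 = 12)
z(o, h) = 4 + o (z(o, h) = o + 4 = 4 + o)
C(s, a) = a*(4 + s) (C(s, a) = 0*s + (4 + s)*a = 0 + a*(4 + s) = a*(4 + s))
1/C(d, 6) = 1/(6*(4 + 54)) = 1/(6*58) = 1/348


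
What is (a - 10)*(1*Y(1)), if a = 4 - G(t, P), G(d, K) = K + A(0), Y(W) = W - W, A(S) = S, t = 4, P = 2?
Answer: 0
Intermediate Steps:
Y(W) = 0
G(d, K) = K (G(d, K) = K + 0 = K)
a = 2 (a = 4 - 1*2 = 4 - 2 = 2)
(a - 10)*(1*Y(1)) = (2 - 10)*(1*0) = -8*0 = 0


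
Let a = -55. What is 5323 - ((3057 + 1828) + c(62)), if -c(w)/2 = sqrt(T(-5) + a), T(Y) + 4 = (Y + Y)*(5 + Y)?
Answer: 438 + 2*I*sqrt(59) ≈ 438.0 + 15.362*I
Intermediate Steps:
T(Y) = -4 + 2*Y*(5 + Y) (T(Y) = -4 + (Y + Y)*(5 + Y) = -4 + (2*Y)*(5 + Y) = -4 + 2*Y*(5 + Y))
c(w) = -2*I*sqrt(59) (c(w) = -2*sqrt((-4 + 2*(-5)**2 + 10*(-5)) - 55) = -2*sqrt((-4 + 2*25 - 50) - 55) = -2*sqrt((-4 + 50 - 50) - 55) = -2*sqrt(-4 - 55) = -2*I*sqrt(59))
5323 - ((3057 + 1828) + c(62)) = 5323 - ((3057 + 1828) - 2*I*sqrt(59)) = 5323 - (4885 - 2*I*sqrt(59)) = 5323 + (-4885 + 2*I*sqrt(59)) = 438 + 2*I*sqrt(59)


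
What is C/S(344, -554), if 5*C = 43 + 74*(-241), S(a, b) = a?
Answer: -17791/1720 ≈ -10.344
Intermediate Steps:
C = -17791/5 (C = (43 + 74*(-241))/5 = (43 - 17834)/5 = (⅕)*(-17791) = -17791/5 ≈ -3558.2)
C/S(344, -554) = -17791/5/344 = -17791/5*1/344 = -17791/1720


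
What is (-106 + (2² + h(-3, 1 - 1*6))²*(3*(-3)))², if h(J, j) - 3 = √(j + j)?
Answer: 50089 + 115164*I*√10 ≈ 50089.0 + 3.6418e+5*I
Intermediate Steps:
h(J, j) = 3 + √2*√j (h(J, j) = 3 + √(j + j) = 3 + √(2*j) = 3 + √2*√j)
(-106 + (2² + h(-3, 1 - 1*6))²*(3*(-3)))² = (-106 + (2² + (3 + √2*√(1 - 1*6)))²*(3*(-3)))² = (-106 + (4 + (3 + √2*√(1 - 6)))²*(-9))² = (-106 + (4 + (3 + √2*√(-5)))²*(-9))² = (-106 + (4 + (3 + √2*(I*√5)))²*(-9))² = (-106 + (4 + (3 + I*√10))²*(-9))² = (-106 + (7 + I*√10)²*(-9))² = (-106 - 9*(7 + I*√10)²)²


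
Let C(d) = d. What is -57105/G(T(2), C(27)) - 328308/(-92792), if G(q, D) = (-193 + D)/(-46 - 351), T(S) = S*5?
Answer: -131475231462/962717 ≈ -1.3657e+5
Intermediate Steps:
T(S) = 5*S
G(q, D) = 193/397 - D/397 (G(q, D) = (-193 + D)/(-397) = (-193 + D)*(-1/397) = 193/397 - D/397)
-57105/G(T(2), C(27)) - 328308/(-92792) = -57105/(193/397 - 1/397*27) - 328308/(-92792) = -57105/(193/397 - 27/397) - 328308*(-1/92792) = -57105/166/397 + 82077/23198 = -57105*397/166 + 82077/23198 = -22670685/166 + 82077/23198 = -131475231462/962717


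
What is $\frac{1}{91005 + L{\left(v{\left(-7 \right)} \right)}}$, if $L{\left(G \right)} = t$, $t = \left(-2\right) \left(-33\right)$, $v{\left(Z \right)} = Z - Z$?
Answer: $\frac{1}{91071} \approx 1.098 \cdot 10^{-5}$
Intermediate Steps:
$v{\left(Z \right)} = 0$
$t = 66$
$L{\left(G \right)} = 66$
$\frac{1}{91005 + L{\left(v{\left(-7 \right)} \right)}} = \frac{1}{91005 + 66} = \frac{1}{91071}$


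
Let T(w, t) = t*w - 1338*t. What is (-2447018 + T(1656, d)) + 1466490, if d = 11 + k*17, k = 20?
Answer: -868910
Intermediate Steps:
d = 351 (d = 11 + 20*17 = 11 + 340 = 351)
T(w, t) = -1338*t + t*w
(-2447018 + T(1656, d)) + 1466490 = (-2447018 + 351*(-1338 + 1656)) + 1466490 = (-2447018 + 351*318) + 1466490 = (-2447018 + 111618) + 1466490 = -2335400 + 1466490 = -868910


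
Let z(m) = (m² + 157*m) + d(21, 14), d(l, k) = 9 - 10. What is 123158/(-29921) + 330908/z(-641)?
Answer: -28307809126/9282780803 ≈ -3.0495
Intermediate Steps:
d(l, k) = -1
z(m) = -1 + m² + 157*m (z(m) = (m² + 157*m) - 1 = -1 + m² + 157*m)
123158/(-29921) + 330908/z(-641) = 123158/(-29921) + 330908/(-1 + (-641)² + 157*(-641)) = 123158*(-1/29921) + 330908/(-1 + 410881 - 100637) = -123158/29921 + 330908/310243 = -28307809126/9282780803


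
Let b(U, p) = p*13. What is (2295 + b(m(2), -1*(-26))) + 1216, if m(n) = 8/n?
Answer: 3849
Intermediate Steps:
b(U, p) = 13*p
(2295 + b(m(2), -1*(-26))) + 1216 = (2295 + 13*(-1*(-26))) + 1216 = (2295 + 13*26) + 1216 = (2295 + 338) + 1216 = 2633 + 1216 = 3849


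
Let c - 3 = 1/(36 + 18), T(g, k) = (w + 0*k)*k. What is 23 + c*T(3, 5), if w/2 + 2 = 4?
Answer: 2251/27 ≈ 83.370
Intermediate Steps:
w = 4 (w = -4 + 2*4 = -4 + 8 = 4)
T(g, k) = 4*k (T(g, k) = (4 + 0*k)*k = (4 + 0)*k = 4*k)
c = 163/54 (c = 3 + 1/(36 + 18) = 3 + 1/54 = 163/54 ≈ 3.0185)
23 + c*T(3, 5) = 23 + 163*(4*5)/54 = 23 + (163/54)*20 = 23 + 1630/27 = 2251/27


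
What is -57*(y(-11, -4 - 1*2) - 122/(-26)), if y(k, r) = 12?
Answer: -12369/13 ≈ -951.46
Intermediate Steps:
-57*(y(-11, -4 - 1*2) - 122/(-26)) = -57*(12 - 122/(-26)) = -57*(12 - 122*(-1/26)) = -57*(12 + 61/13) = -57*217/13 = -12369/13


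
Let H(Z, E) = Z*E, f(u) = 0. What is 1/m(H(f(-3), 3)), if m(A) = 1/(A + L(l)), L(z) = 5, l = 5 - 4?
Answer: 5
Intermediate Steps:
l = 1
H(Z, E) = E*Z
m(A) = 1/(5 + A) (m(A) = 1/(A + 5) = 1/(5 + A))
1/m(H(f(-3), 3)) = 1/(1/(5 + 3*0)) = 1/(1/(5 + 0)) = 1/(1/5) = 1/(⅕) = 5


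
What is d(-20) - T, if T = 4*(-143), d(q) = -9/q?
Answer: 11449/20 ≈ 572.45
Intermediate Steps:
T = -572
d(-20) - T = -9/(-20) - 1*(-572) = -9*(-1/20) + 572 = 9/20 + 572 = 11449/20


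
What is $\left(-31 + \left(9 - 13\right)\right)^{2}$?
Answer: $1225$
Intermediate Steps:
$\left(-31 + \left(9 - 13\right)\right)^{2} = \left(-31 - 4\right)^{2} = \left(-35\right)^{2} = 1225$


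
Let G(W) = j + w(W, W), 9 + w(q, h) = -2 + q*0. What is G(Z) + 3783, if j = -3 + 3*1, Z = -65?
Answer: 3772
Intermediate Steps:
w(q, h) = -11 (w(q, h) = -9 + (-2 + q*0) = -9 + (-2 + 0) = -9 - 2 = -11)
j = 0 (j = -3 + 3 = 0)
G(W) = -11 (G(W) = 0 - 11 = -11)
G(Z) + 3783 = -11 + 3783 = 3772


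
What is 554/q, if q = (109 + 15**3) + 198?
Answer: 277/1841 ≈ 0.15046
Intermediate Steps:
q = 3682 (q = (109 + 3375) + 198 = 3484 + 198 = 3682)
554/q = 554/3682 = 554*(1/3682) = 277/1841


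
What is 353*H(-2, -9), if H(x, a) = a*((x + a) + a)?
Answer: 63540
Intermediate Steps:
H(x, a) = a*(x + 2*a) (H(x, a) = a*((a + x) + a) = a*(x + 2*a))
353*H(-2, -9) = 353*(-9*(-2 + 2*(-9))) = 353*(-9*(-2 - 18)) = 353*(-9*(-20)) = 353*180 = 63540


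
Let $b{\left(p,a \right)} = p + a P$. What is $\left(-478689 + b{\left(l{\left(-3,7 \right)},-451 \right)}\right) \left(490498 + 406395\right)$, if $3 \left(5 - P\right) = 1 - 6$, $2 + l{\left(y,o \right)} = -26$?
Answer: $- \frac{1296163753703}{3} \approx -4.3205 \cdot 10^{11}$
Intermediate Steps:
$l{\left(y,o \right)} = -28$ ($l{\left(y,o \right)} = -2 - 26 = -28$)
$P = \frac{20}{3}$ ($P = 5 - \frac{1 - 6}{3} = 5 - - \frac{5}{3} = 5 + \frac{5}{3} = \frac{20}{3} \approx 6.6667$)
$b{\left(p,a \right)} = p + \frac{20 a}{3}$ ($b{\left(p,a \right)} = p + a \frac{20}{3} = p + \frac{20 a}{3}$)
$\left(-478689 + b{\left(l{\left(-3,7 \right)},-451 \right)}\right) \left(490498 + 406395\right) = \left(-478689 + \left(-28 + \frac{20}{3} \left(-451\right)\right)\right) \left(490498 + 406395\right) = \left(-478689 - \frac{9104}{3}\right) 896893 = \left(- \frac{1445171}{3}\right) 896893 = - \frac{1296163753703}{3}$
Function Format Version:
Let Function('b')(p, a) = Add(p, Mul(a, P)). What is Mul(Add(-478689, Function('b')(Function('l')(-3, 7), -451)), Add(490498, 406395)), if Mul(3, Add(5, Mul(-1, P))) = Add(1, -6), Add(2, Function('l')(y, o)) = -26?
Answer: Rational(-1296163753703, 3) ≈ -4.3205e+11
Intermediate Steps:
Function('l')(y, o) = -28 (Function('l')(y, o) = Add(-2, -26) = -28)
P = Rational(20, 3) (P = Add(5, Mul(Rational(-1, 3), Add(1, -6))) = Add(5, Mul(Rational(-1, 3), -5)) = Add(5, Rational(5, 3)) = Rational(20, 3) ≈ 6.6667)
Function('b')(p, a) = Add(p, Mul(Rational(20, 3), a)) (Function('b')(p, a) = Add(p, Mul(a, Rational(20, 3))) = Add(p, Mul(Rational(20, 3), a)))
Mul(Add(-478689, Function('b')(Function('l')(-3, 7), -451)), Add(490498, 406395)) = Mul(Add(-478689, Add(-28, Mul(Rational(20, 3), -451))), Add(490498, 406395)) = Mul(Add(-478689, Add(-28, Rational(-9020, 3))), 896893) = Mul(Add(-478689, Rational(-9104, 3)), 896893) = Mul(Rational(-1445171, 3), 896893) = Rational(-1296163753703, 3)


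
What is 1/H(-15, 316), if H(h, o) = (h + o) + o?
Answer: 1/617 ≈ 0.0016207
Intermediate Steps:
H(h, o) = h + 2*o
1/H(-15, 316) = 1/(-15 + 2*316) = 1/(-15 + 632) = 1/617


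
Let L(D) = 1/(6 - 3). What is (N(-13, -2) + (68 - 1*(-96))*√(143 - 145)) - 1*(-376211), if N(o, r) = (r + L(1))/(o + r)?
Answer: 3385900/9 + 164*I*√2 ≈ 3.7621e+5 + 231.93*I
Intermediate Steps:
L(D) = ⅓ (L(D) = 1/3 = ⅓)
N(o, r) = (⅓ + r)/(o + r) (N(o, r) = (r + ⅓)/(o + r) = (⅓ + r)/(o + r))
(N(-13, -2) + (68 - 1*(-96))*√(143 - 145)) - 1*(-376211) = ((⅓ - 2)/(-13 - 2) + (68 - 1*(-96))*√(143 - 145)) - 1*(-376211) = (-5/3/(-15) + (68 + 96)*√(-2)) + 376211 = (-1/15*(-5/3) + 164*(I*√2)) + 376211 = (⅑ + 164*I*√2) + 376211 = 3385900/9 + 164*I*√2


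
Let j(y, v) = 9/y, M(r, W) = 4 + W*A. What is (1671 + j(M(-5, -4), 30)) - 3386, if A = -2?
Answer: -6857/4 ≈ -1714.3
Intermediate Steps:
M(r, W) = 4 - 2*W (M(r, W) = 4 + W*(-2) = 4 - 2*W)
(1671 + j(M(-5, -4), 30)) - 3386 = (1671 + 9/(4 - 2*(-4))) - 3386 = (1671 + 9/(4 + 8)) - 3386 = (1671 + 9/12) - 3386 = (1671 + 9*(1/12)) - 3386 = (1671 + 3/4) - 3386 = 6687/4 - 3386 = -6857/4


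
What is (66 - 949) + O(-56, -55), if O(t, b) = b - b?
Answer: -883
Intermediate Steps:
O(t, b) = 0
(66 - 949) + O(-56, -55) = (66 - 949) + 0 = -883 + 0 = -883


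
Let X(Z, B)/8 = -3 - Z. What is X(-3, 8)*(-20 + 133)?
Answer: 0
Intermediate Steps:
X(Z, B) = -24 - 8*Z (X(Z, B) = 8*(-3 - Z) = -24 - 8*Z)
X(-3, 8)*(-20 + 133) = (-24 - 8*(-3))*(-20 + 133) = (-24 + 24)*113 = 0*113 = 0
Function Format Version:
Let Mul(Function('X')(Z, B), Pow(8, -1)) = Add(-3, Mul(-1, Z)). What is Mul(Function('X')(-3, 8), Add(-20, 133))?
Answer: 0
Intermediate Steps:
Function('X')(Z, B) = Add(-24, Mul(-8, Z)) (Function('X')(Z, B) = Mul(8, Add(-3, Mul(-1, Z))) = Add(-24, Mul(-8, Z)))
Mul(Function('X')(-3, 8), Add(-20, 133)) = Mul(Add(-24, Mul(-8, -3)), Add(-20, 133)) = Mul(Add(-24, 24), 113) = Mul(0, 113) = 0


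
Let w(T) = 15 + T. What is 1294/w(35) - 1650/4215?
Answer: 179057/7025 ≈ 25.489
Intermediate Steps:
1294/w(35) - 1650/4215 = 1294/(15 + 35) - 1650/4215 = 1294/50 - 1650*1/4215 = 1294*(1/50) - 110/281 = 647/25 - 110/281 = 179057/7025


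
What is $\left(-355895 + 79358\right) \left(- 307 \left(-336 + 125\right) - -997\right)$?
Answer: $-18188944638$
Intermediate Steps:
$\left(-355895 + 79358\right) \left(- 307 \left(-336 + 125\right) - -997\right) = - 276537 \left(\left(-307\right) \left(-211\right) + \left(-331 + 1328\right)\right) = - 276537 \left(64777 + 997\right) = \left(-276537\right) 65774 = -18188944638$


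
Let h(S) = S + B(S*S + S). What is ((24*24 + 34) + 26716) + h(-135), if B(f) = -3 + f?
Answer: 45278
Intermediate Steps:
h(S) = -3 + S**2 + 2*S (h(S) = S + (-3 + (S*S + S)) = S + (-3 + (S**2 + S)) = S + (-3 + (S + S**2)) = S + (-3 + S + S**2) = -3 + S**2 + 2*S)
((24*24 + 34) + 26716) + h(-135) = ((24*24 + 34) + 26716) + (-3 - 135 - 135*(1 - 135)) = ((576 + 34) + 26716) + (-3 - 135 - 135*(-134)) = (610 + 26716) + (-3 - 135 + 18090) = 27326 + 17952 = 45278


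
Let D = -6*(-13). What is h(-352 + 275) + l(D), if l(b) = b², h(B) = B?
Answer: 6007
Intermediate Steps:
D = 78
h(-352 + 275) + l(D) = (-352 + 275) + 78² = -77 + 6084 = 6007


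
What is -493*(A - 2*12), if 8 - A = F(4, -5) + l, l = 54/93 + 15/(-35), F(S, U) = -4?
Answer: 1300041/217 ≈ 5991.0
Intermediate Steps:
l = 33/217 (l = 54*(1/93) + 15*(-1/35) = 18/31 - 3/7 = 33/217 ≈ 0.15207)
A = 2571/217 (A = 8 - (-4 + 33/217) = 8 - 1*(-835/217) = 8 + 835/217 = 2571/217 ≈ 11.848)
-493*(A - 2*12) = -493*(2571/217 - 2*12) = -493*(2571/217 - 24) = -493*(-2637/217) = 1300041/217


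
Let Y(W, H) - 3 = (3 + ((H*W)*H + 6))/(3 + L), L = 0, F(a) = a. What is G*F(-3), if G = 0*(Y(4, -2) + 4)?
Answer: 0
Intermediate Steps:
Y(W, H) = 6 + W*H²/3 (Y(W, H) = 3 + (3 + ((H*W)*H + 6))/(3 + 0) = 3 + (3 + (W*H² + 6))/3 = 3 + (3 + (6 + W*H²))*(⅓) = 3 + (9 + W*H²)*(⅓) = 3 + (3 + W*H²/3) = 6 + W*H²/3)
G = 0 (G = 0*((6 + (⅓)*4*(-2)²) + 4) = 0*((6 + (⅓)*4*4) + 4) = 0*((6 + 16/3) + 4) = 0*(34/3 + 4) = 0*(46/3) = 0)
G*F(-3) = 0*(-3) = 0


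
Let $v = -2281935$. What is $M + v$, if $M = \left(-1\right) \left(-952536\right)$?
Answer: $-1329399$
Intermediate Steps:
$M = 952536$
$M + v = 952536 - 2281935 = -1329399$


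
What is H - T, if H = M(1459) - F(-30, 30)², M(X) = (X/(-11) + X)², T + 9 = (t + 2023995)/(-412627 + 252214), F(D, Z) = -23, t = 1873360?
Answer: 3103380810845/1764543 ≈ 1.7587e+6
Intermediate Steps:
T = -485552/14583 (T = -9 + (1873360 + 2023995)/(-412627 + 252214) = -9 + 3897355/(-160413) = -9 + 3897355*(-1/160413) = -9 - 354305/14583 = -485552/14583 ≈ -33.296)
M(X) = 100*X²/121 (M(X) = (X*(-1/11) + X)² = (-X/11 + X)² = (10*X/11)² = 100*X²/121)
H = 212804091/121 (H = (100/121)*1459² - 1*(-23)² = (100/121)*2128681 - 1*529 = 212868100/121 - 529 = 212804091/121 ≈ 1.7587e+6)
H - T = 212804091/121 - 1*(-485552/14583) = 212804091/121 + 485552/14583 = 3103380810845/1764543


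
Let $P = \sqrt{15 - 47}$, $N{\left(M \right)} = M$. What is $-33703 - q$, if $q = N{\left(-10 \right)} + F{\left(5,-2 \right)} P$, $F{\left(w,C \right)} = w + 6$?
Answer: $-33693 - 44 i \sqrt{2} \approx -33693.0 - 62.225 i$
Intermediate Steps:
$F{\left(w,C \right)} = 6 + w$
$P = 4 i \sqrt{2}$ ($P = \sqrt{-32} = 4 i \sqrt{2} \approx 5.6569 i$)
$q = -10 + 44 i \sqrt{2}$ ($q = -10 + \left(6 + 5\right) 4 i \sqrt{2} = -10 + 11 \cdot 4 i \sqrt{2} = -10 + 44 i \sqrt{2} \approx -10.0 + 62.225 i$)
$-33703 - q = -33703 - \left(-10 + 44 i \sqrt{2}\right) = -33703 + \left(10 - 44 i \sqrt{2}\right) = -33693 - 44 i \sqrt{2}$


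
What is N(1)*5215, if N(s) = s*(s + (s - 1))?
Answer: 5215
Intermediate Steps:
N(s) = s*(-1 + 2*s) (N(s) = s*(s + (-1 + s)) = s*(-1 + 2*s))
N(1)*5215 = (1*(-1 + 2*1))*5215 = (1*(-1 + 2))*5215 = (1*1)*5215 = 1*5215 = 5215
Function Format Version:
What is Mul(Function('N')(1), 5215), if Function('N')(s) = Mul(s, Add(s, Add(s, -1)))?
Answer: 5215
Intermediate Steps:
Function('N')(s) = Mul(s, Add(-1, Mul(2, s))) (Function('N')(s) = Mul(s, Add(s, Add(-1, s))) = Mul(s, Add(-1, Mul(2, s))))
Mul(Function('N')(1), 5215) = Mul(Mul(1, Add(-1, Mul(2, 1))), 5215) = Mul(Mul(1, Add(-1, 2)), 5215) = Mul(Mul(1, 1), 5215) = Mul(1, 5215) = 5215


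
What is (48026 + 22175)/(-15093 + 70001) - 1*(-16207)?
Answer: 889964157/54908 ≈ 16208.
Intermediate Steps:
(48026 + 22175)/(-15093 + 70001) - 1*(-16207) = 70201/54908 + 16207 = 889964157/54908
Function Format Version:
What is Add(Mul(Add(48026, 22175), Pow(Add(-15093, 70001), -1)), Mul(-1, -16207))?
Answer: Rational(889964157, 54908) ≈ 16208.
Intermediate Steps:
Add(Mul(Add(48026, 22175), Pow(Add(-15093, 70001), -1)), Mul(-1, -16207)) = Add(Mul(70201, Pow(54908, -1)), 16207) = Add(Mul(70201, Rational(1, 54908)), 16207) = Add(Rational(70201, 54908), 16207) = Rational(889964157, 54908)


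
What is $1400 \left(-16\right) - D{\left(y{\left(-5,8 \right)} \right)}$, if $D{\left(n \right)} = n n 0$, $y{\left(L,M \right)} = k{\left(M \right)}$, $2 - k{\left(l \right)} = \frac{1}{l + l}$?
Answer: $-22400$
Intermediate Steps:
$k{\left(l \right)} = 2 - \frac{1}{2 l}$ ($k{\left(l \right)} = 2 - \frac{1}{l + l} = 2 - \frac{1}{2 l}$)
$y{\left(L,M \right)} = 2 - \frac{1}{2 M}$
$D{\left(n \right)} = 0$ ($D{\left(n \right)} = n^{2} \cdot 0 = 0$)
$1400 \left(-16\right) - D{\left(y{\left(-5,8 \right)} \right)} = 1400 \left(-16\right) - 0 = -22400 + 0 = -22400$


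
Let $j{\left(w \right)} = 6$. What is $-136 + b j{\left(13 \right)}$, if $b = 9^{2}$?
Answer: $350$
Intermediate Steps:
$b = 81$
$-136 + b j{\left(13 \right)} = -136 + 81 \cdot 6 = -136 + 486 = 350$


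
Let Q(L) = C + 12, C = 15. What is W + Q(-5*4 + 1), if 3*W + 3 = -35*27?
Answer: -289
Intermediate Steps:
Q(L) = 27 (Q(L) = 15 + 12 = 27)
W = -316 (W = -1 + (-35*27)/3 = -1 + (1/3)*(-945) = -1 - 315 = -316)
W + Q(-5*4 + 1) = -316 + 27 = -289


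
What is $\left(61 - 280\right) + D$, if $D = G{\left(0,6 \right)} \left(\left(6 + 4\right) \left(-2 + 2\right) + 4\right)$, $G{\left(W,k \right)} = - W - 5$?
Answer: $-239$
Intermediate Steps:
$G{\left(W,k \right)} = -5 - W$
$D = -20$ ($D = \left(-5 - 0\right) \left(\left(6 + 4\right) \left(-2 + 2\right) + 4\right) = \left(-5 + 0\right) \left(10 \cdot 0 + 4\right) = - 5 \left(0 + 4\right) = \left(-5\right) 4 = -20$)
$\left(61 - 280\right) + D = \left(61 - 280\right) - 20 = -219 - 20 = -239$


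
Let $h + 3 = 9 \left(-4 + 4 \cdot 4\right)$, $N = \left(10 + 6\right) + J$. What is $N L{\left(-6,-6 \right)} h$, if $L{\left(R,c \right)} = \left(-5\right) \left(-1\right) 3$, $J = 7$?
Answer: $36225$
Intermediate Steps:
$L{\left(R,c \right)} = 15$ ($L{\left(R,c \right)} = 5 \cdot 3 = 15$)
$N = 23$ ($N = \left(10 + 6\right) + 7 = 16 + 7 = 23$)
$h = 105$ ($h = -3 + 9 \left(-4 + 4 \cdot 4\right) = -3 + 9 \left(-4 + 16\right) = -3 + 9 \cdot 12 = -3 + 108 = 105$)
$N L{\left(-6,-6 \right)} h = 23 \cdot 15 \cdot 105 = 345 \cdot 105 = 36225$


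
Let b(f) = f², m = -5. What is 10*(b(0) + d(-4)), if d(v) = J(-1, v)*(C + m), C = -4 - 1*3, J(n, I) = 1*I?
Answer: 480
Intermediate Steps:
J(n, I) = I
C = -7 (C = -4 - 3 = -7)
d(v) = -12*v (d(v) = v*(-7 - 5) = v*(-12) = -12*v)
10*(b(0) + d(-4)) = 10*(0² - 12*(-4)) = 10*(0 + 48) = 10*48 = 480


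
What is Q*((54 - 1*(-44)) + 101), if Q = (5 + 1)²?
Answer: 7164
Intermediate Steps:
Q = 36 (Q = 6² = 36)
Q*((54 - 1*(-44)) + 101) = 36*((54 - 1*(-44)) + 101) = 36*((54 + 44) + 101) = 36*(98 + 101) = 36*199 = 7164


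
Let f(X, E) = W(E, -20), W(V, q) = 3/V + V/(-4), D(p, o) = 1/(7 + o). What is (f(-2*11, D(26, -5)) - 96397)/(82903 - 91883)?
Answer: 771129/71840 ≈ 10.734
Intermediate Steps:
W(V, q) = 3/V - V/4 (W(V, q) = 3/V + V*(-¼) = 3/V - V/4)
f(X, E) = 3/E - E/4
(f(-2*11, D(26, -5)) - 96397)/(82903 - 91883) = ((3/(1/(7 - 5)) - 1/(4*(7 - 5))) - 96397)/(82903 - 91883) = ((3/(1/2) - ¼/2) - 96397)/(-8980) = ((3/(½) - ¼*½) - 96397)*(-1/8980) = ((3*2 - ⅛) - 96397)*(-1/8980) = ((6 - ⅛) - 96397)*(-1/8980) = (47/8 - 96397)*(-1/8980) = -771129/8*(-1/8980) = 771129/71840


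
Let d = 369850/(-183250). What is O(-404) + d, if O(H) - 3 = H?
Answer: -1477062/3665 ≈ -403.02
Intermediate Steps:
d = -7397/3665 (d = 369850*(-1/183250) = -7397/3665 ≈ -2.0183)
O(H) = 3 + H
O(-404) + d = (3 - 404) - 7397/3665 = -401 - 7397/3665 = -1477062/3665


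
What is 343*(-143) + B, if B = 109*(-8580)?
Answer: -984269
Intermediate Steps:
B = -935220
343*(-143) + B = 343*(-143) - 935220 = -49049 - 935220 = -984269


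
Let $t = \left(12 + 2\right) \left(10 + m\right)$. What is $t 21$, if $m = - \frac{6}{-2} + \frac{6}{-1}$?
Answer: $2058$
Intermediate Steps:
$m = -3$ ($m = \left(-6\right) \left(- \frac{1}{2}\right) + 6 \left(-1\right) = 3 - 6 = -3$)
$t = 98$ ($t = \left(12 + 2\right) \left(10 - 3\right) = 14 \cdot 7 = 98$)
$t 21 = 98 \cdot 21 = 2058$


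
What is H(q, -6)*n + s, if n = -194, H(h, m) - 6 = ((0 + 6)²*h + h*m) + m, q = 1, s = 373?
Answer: -5447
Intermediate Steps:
H(h, m) = 6 + m + 36*h + h*m (H(h, m) = 6 + (((0 + 6)²*h + h*m) + m) = 6 + ((6²*h + h*m) + m) = 6 + ((36*h + h*m) + m) = 6 + (m + 36*h + h*m) = 6 + m + 36*h + h*m)
H(q, -6)*n + s = (6 - 6 + 36*1 + 1*(-6))*(-194) + 373 = (6 - 6 + 36 - 6)*(-194) + 373 = 30*(-194) + 373 = -5820 + 373 = -5447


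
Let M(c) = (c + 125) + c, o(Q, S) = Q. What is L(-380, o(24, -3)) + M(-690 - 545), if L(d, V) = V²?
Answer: -1769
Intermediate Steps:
M(c) = 125 + 2*c (M(c) = (125 + c) + c = 125 + 2*c)
L(-380, o(24, -3)) + M(-690 - 545) = 24² + (125 + 2*(-690 - 545)) = 576 + (125 + 2*(-1235)) = 576 + (125 - 2470) = 576 - 2345 = -1769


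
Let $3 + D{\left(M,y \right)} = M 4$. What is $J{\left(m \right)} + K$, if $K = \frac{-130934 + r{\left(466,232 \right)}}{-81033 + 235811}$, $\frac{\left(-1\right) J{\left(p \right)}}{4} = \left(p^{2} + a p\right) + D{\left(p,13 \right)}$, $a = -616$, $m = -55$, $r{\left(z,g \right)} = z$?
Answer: $- \frac{873476802}{5953} \approx -1.4673 \cdot 10^{5}$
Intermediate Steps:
$D{\left(M,y \right)} = -3 + 4 M$ ($D{\left(M,y \right)} = -3 + M 4 = -3 + 4 M$)
$J{\left(p \right)} = 12 - 4 p^{2} + 2448 p$ ($J{\left(p \right)} = - 4 \left(\left(p^{2} - 616 p\right) + \left(-3 + 4 p\right)\right) = - 4 \left(-3 + p^{2} - 612 p\right) = 12 - 4 p^{2} + 2448 p$)
$K = - \frac{5018}{5953}$ ($K = \frac{-130934 + 466}{-81033 + 235811} = - \frac{130468}{154778} = \left(-130468\right) \frac{1}{154778} = - \frac{5018}{5953} \approx -0.84294$)
$J{\left(m \right)} + K = \left(12 - 4 \left(-55\right)^{2} + 2448 \left(-55\right)\right) - \frac{5018}{5953} = \left(12 - 12100 - 134640\right) - \frac{5018}{5953} = -146728 - \frac{5018}{5953} = - \frac{873476802}{5953}$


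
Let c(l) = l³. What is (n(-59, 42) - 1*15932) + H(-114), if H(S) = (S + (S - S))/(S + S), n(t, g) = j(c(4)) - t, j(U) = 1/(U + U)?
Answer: -2031679/128 ≈ -15873.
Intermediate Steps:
j(U) = 1/(2*U)
n(t, g) = 1/128 - t (n(t, g) = 1/(2*(4³)) - t = (½)/64 - t = (½)*(1/64) - t = 1/128 - t)
H(S) = ½ (H(S) = (S + 0)/((2*S)) = S*(1/(2*S)) = ½)
(n(-59, 42) - 1*15932) + H(-114) = ((1/128 - 1*(-59)) - 1*15932) + ½ = ((1/128 + 59) - 15932) + ½ = (7553/128 - 15932) + ½ = -2031743/128 + ½ = -2031679/128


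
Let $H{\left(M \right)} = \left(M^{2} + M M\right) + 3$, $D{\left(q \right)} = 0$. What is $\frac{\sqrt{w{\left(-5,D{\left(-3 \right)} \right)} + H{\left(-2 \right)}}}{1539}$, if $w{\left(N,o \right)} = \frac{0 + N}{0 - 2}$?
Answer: $\frac{\sqrt{6}}{1026} \approx 0.0023874$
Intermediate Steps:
$H{\left(M \right)} = 3 + 2 M^{2}$ ($H{\left(M \right)} = \left(M^{2} + M^{2}\right) + 3 = 2 M^{2} + 3 = 3 + 2 M^{2}$)
$w{\left(N,o \right)} = - \frac{N}{2}$ ($w{\left(N,o \right)} = \frac{N}{-2} = N \left(- \frac{1}{2}\right) = - \frac{N}{2}$)
$\frac{\sqrt{w{\left(-5,D{\left(-3 \right)} \right)} + H{\left(-2 \right)}}}{1539} = \frac{\sqrt{\left(- \frac{1}{2}\right) \left(-5\right) + \left(3 + 2 \left(-2\right)^{2}\right)}}{1539} = \sqrt{\frac{5}{2} + \left(3 + 2 \cdot 4\right)} \frac{1}{1539} = \sqrt{\frac{5}{2} + \left(3 + 8\right)} \frac{1}{1539} = \sqrt{\frac{5}{2} + 11} \cdot \frac{1}{1539} = \sqrt{\frac{27}{2}} \cdot \frac{1}{1539} = \frac{3 \sqrt{6}}{2} \cdot \frac{1}{1539} = \frac{\sqrt{6}}{1026}$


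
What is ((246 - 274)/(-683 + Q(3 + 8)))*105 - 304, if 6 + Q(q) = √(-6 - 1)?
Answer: -35572913/118682 + 735*I*√7/118682 ≈ -299.73 + 0.016385*I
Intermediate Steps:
Q(q) = -6 + I*√7 (Q(q) = -6 + √(-6 - 1) = -6 + √(-7) = -6 + I*√7)
((246 - 274)/(-683 + Q(3 + 8)))*105 - 304 = ((246 - 274)/(-683 + (-6 + I*√7)))*105 - 304 = -28/(-689 + I*√7)*105 - 304 = -2940/(-689 + I*√7) - 304 = -304 - 2940/(-689 + I*√7)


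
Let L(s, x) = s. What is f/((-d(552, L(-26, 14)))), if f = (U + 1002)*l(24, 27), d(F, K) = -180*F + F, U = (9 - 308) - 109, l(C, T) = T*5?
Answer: 13365/16468 ≈ 0.81157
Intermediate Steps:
l(C, T) = 5*T
U = -408 (U = -299 - 109 = -408)
d(F, K) = -179*F
f = 80190 (f = (-408 + 1002)*(5*27) = 594*135 = 80190)
f/((-d(552, L(-26, 14)))) = 80190/((-(-179)*552)) = 80190/((-1*(-98808))) = 80190/98808 = 80190*(1/98808) = 13365/16468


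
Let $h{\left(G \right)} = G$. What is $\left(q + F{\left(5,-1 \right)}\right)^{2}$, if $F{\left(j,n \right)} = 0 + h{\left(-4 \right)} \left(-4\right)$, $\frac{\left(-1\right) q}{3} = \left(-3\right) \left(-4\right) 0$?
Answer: $256$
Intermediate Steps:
$q = 0$ ($q = - 3 \left(-3\right) \left(-4\right) 0 = - 3 \cdot 12 \cdot 0 = \left(-3\right) 0 = 0$)
$F{\left(j,n \right)} = 16$ ($F{\left(j,n \right)} = 0 - -16 = 0 + 16 = 16$)
$\left(q + F{\left(5,-1 \right)}\right)^{2} = \left(0 + 16\right)^{2} = 16^{2} = 256$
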